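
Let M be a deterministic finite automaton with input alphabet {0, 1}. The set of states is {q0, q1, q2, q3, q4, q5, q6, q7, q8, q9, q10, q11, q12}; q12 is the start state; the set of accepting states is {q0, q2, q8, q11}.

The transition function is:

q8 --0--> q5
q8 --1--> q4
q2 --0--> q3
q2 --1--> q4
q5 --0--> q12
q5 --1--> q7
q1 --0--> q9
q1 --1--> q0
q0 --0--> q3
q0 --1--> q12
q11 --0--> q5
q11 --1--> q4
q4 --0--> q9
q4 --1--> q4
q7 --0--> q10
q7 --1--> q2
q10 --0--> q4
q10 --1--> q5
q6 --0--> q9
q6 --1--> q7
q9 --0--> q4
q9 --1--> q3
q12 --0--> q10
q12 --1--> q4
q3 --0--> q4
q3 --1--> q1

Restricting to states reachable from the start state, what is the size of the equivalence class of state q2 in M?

Reachable states from the start: {q0,q1,q2,q3,q4,q5,q7,q9,q10,q12}. Unreachable: {q6,q8,q11} — drop them.
P0 = {q0,q2} | {q1,q3,q4,q5,q7,q9,q10,q12}.
On input 1, block {q1,q3,q4,q5,q7,q9,q10,q12} splits into {q3,q4,q5,q9,q10,q12} and {q1,q7}.
On input 1, block {q3,q4,q5,q9,q10,q12} splits into {q4,q9,q10,q12} and {q3,q5}.
Refine {q4,q9,q10,q12} on symbol 1: members go to different blocks, giving {q4,q12} and {q9,q10}.
Stable partition: {q0,q2} | {q4,q12} | {q1,q7} | {q3,q5} | {q9,q10} — 5 equivalence classes.
State q2 belongs to the block {q0,q2}, which has 2 states.

2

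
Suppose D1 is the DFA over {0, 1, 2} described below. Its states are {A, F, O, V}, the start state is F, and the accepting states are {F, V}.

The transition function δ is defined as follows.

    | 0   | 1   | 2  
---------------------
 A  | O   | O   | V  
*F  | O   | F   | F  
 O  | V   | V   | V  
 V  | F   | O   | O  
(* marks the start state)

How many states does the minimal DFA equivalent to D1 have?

3

First remove the unreachable states {A}; 3 states remain.
Start with accepting vs non-accepting: {F,V} | {O}.
Refine {F,V} on symbol 0: members go to different blocks, giving {V} and {F}.
No further refinement is possible. Final partition (3 blocks): {V} | {O} | {F}.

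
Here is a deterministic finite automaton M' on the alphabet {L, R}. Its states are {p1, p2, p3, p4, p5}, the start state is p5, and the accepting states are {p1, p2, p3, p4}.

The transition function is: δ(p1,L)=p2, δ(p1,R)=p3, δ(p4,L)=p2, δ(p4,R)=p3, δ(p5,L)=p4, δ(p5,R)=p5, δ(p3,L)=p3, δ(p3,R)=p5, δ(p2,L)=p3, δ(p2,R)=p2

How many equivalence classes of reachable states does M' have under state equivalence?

States {p1} cannot be reached from the start state, so discard them.
P0 = {p2,p3,p4} | {p5}.
On input R, block {p2,p3,p4} splits into {p2,p4} and {p3}.
On input L, block {p2,p4} splits into {p2} and {p4}.
No further refinement is possible. Final partition (4 blocks): {p2} | {p5} | {p3} | {p4}.

4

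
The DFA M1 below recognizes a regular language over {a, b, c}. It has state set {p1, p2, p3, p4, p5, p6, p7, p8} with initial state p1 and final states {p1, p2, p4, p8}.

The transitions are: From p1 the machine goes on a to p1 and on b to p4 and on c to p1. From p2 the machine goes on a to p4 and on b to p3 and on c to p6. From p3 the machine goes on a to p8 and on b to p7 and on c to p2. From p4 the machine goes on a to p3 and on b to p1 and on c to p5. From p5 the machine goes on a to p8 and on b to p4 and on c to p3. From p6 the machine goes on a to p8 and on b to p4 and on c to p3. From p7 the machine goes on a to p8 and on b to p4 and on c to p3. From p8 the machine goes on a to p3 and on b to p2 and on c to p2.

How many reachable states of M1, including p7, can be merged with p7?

All states are reachable from the start state.
Start with accepting vs non-accepting: {p1,p2,p4,p8} | {p3,p5,p6,p7}.
Split {p1,p2,p4,p8} by δ(·,a) → {p1,p2} and {p4,p8}.
On input a, block {p1,p2} splits into {p1} and {p2}.
Split {p3,p5,p6,p7} by δ(·,b) → {p5,p6,p7} and {p3}.
Refine {p4,p8} on symbol b: members go to different blocks, giving {p4} and {p8}.
The partition is now stable with 6 blocks: {p1} | {p5,p6,p7} | {p4} | {p2} | {p3} | {p8}.
State p7 belongs to the block {p5,p6,p7}, which has 3 states.

3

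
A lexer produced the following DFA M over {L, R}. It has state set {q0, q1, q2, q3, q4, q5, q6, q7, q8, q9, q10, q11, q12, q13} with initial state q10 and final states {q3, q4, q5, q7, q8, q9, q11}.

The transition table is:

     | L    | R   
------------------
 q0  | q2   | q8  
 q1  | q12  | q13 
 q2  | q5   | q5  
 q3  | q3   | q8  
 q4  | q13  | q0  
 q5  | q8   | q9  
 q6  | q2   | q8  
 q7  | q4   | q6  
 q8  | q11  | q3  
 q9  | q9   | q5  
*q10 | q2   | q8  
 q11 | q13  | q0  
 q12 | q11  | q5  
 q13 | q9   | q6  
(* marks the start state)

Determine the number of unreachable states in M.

4

No path from q10 leads to q1, q4, q7, q12; the other 10 states are all reachable.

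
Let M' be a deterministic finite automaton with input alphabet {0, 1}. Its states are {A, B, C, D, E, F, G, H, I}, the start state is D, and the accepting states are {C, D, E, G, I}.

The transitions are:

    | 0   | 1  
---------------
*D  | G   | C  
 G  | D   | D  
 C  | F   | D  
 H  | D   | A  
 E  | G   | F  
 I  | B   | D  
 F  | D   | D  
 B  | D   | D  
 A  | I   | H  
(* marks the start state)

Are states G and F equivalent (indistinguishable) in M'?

Reachable states from the start: {C,D,F,G}. Unreachable: {A,B,E,H,I} — drop them.
P0 = {C,D,G} | {F}.
On input 0, block {C,D,G} splits into {D,G} and {C}.
Refine {D,G} on symbol 1: members go to different blocks, giving {D} and {G}.
No further refinement is possible. Final partition (4 blocks): {D} | {F} | {C} | {G}.
G and F end up in different blocks, so they are distinguishable. For instance, the string 'ε' is accepted from only G.

No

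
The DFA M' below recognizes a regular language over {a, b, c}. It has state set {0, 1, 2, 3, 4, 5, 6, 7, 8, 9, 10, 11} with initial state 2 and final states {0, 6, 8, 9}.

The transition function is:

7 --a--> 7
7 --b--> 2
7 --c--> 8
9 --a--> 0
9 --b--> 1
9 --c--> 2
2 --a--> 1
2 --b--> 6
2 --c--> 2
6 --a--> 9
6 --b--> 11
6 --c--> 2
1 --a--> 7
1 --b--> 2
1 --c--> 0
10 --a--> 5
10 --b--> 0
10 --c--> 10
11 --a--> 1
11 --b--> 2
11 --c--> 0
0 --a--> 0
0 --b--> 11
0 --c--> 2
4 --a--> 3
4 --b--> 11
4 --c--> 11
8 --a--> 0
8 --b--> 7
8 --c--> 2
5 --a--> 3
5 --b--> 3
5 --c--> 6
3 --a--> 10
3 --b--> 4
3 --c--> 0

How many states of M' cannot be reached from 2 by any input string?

BFS from 2 reaches {0, 1, 2, 6, 7, 8, 9, 11}; the 4 state(s) 3, 4, 5, 10 are never visited.

4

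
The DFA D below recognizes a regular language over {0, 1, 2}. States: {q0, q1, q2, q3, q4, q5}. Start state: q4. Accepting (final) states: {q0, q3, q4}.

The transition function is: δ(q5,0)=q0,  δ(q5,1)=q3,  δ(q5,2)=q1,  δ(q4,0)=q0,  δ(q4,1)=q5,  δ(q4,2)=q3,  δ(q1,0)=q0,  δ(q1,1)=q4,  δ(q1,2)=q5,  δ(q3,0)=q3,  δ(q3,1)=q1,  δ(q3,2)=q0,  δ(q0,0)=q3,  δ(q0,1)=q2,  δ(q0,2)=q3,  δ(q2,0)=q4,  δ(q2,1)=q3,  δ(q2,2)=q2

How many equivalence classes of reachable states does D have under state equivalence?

Start with accepting vs non-accepting: {q0,q3,q4} | {q1,q2,q5}.
No further refinement is possible. Final partition (2 blocks): {q0,q3,q4} | {q1,q2,q5}.

2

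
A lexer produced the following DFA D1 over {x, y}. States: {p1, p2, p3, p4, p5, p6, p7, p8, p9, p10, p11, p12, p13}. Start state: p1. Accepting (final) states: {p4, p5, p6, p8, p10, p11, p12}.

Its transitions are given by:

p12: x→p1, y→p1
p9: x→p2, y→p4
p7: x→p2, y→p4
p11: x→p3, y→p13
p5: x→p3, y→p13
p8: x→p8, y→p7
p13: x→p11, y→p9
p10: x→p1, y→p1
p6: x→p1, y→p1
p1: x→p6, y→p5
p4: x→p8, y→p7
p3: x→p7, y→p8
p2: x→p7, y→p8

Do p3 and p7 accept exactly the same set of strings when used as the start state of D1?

First remove the unreachable states {p10,p12}; 11 states remain.
P0 = {p4,p5,p6,p8,p11} | {p1,p2,p3,p7,p9,p13}.
Split {p4,p5,p6,p8,p11} by δ(·,x) → {p5,p6,p11} and {p4,p8}.
Refine {p1,p2,p3,p7,p9,p13} on symbol x: members go to different blocks, giving {p2,p3,p7,p9} and {p1,p13}.
On input x, block {p5,p6,p11} splits into {p5,p11} and {p6}.
Split {p1,p13} by δ(·,x) → {p1} and {p13}.
Stable partition: {p5,p11} | {p2,p3,p7,p9} | {p4,p8} | {p1} | {p6} | {p13} — 6 equivalence classes.
p3 and p7 lie in the same block of the stable partition, so they are equivalent — no string distinguishes them.

Yes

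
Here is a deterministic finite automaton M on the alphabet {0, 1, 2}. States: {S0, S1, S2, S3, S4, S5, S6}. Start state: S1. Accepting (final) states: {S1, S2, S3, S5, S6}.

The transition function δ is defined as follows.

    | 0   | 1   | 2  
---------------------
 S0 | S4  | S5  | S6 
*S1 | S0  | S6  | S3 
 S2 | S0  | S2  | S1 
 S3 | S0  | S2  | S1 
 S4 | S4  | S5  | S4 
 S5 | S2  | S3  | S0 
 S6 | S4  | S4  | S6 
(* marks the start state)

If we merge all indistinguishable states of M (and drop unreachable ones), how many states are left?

P0 = {S1,S2,S3,S5,S6} | {S0,S4}.
Refine {S1,S2,S3,S5,S6} on symbol 0: members go to different blocks, giving {S1,S2,S3,S6} and {S5}.
Refine {S1,S2,S3,S6} on symbol 1: members go to different blocks, giving {S1,S2,S3} and {S6}.
Split {S1,S2,S3} by δ(·,1) → {S2,S3} and {S1}.
On input 2, block {S0,S4} splits into {S0} and {S4}.
No further refinement is possible. Final partition (6 blocks): {S2,S3} | {S0} | {S5} | {S6} | {S1} | {S4}.

6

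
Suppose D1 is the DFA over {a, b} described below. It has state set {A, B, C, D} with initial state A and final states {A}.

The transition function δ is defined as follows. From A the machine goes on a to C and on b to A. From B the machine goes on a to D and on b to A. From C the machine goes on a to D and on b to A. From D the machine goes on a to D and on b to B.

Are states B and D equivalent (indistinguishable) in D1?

Every state is reachable, so we keep all 4.
Initial partition by acceptance: {A} | {B,C,D}.
Split {B,C,D} by δ(·,b) → {B,C} and {D}.
The partition is now stable with 3 blocks: {A} | {B,C} | {D}.
B and D end up in different blocks, so they are distinguishable. For instance, the string 'b' is accepted from only B.

No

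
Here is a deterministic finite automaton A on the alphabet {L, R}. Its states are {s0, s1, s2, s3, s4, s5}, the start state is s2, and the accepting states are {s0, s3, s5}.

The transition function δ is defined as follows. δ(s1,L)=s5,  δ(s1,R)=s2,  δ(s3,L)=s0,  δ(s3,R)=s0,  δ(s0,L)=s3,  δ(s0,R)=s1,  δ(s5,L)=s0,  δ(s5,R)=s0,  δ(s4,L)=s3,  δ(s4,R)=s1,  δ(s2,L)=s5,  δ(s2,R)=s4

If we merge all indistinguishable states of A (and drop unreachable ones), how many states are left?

P0 = {s0,s3,s5} | {s1,s2,s4}.
Split {s0,s3,s5} by δ(·,R) → {s3,s5} and {s0}.
The partition is now stable with 3 blocks: {s3,s5} | {s1,s2,s4} | {s0}.

3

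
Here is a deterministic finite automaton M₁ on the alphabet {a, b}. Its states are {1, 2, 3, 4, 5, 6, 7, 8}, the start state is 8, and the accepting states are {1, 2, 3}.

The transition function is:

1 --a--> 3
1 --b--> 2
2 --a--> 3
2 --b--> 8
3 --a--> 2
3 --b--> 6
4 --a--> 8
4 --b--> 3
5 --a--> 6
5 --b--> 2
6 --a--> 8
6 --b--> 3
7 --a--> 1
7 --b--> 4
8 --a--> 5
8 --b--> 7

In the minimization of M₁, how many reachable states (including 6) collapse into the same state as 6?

2

Start with accepting vs non-accepting: {1,2,3} | {4,5,6,7,8}.
Refine {1,2,3} on symbol b: members go to different blocks, giving {2,3} and {1}.
Refine {4,5,6,7,8} on symbol a: members go to different blocks, giving {4,5,6,8} and {7}.
On input b, block {4,5,6,8} splits into {4,5,6} and {8}.
Refine {2,3} on symbol b: members go to different blocks, giving {2} and {3}.
On input a, block {4,5,6} splits into {4,6} and {5}.
The partition is now stable with 7 blocks: {2} | {4,6} | {1} | {7} | {8} | {3} | {5}.
The equivalence class containing 6 is {4,6}, of size 2.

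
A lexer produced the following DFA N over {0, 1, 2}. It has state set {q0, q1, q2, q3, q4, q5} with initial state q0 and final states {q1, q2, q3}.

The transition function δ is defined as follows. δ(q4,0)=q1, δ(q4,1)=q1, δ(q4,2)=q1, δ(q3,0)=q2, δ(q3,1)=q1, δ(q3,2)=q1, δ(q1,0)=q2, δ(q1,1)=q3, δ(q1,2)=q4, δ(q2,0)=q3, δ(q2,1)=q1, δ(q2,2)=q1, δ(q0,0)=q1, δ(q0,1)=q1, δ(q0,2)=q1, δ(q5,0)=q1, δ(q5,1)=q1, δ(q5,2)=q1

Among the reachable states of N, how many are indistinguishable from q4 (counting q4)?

First remove the unreachable states {q5}; 5 states remain.
P0 = {q1,q2,q3} | {q0,q4}.
Split {q1,q2,q3} by δ(·,2) → {q2,q3} and {q1}.
The partition is now stable with 3 blocks: {q2,q3} | {q0,q4} | {q1}.
State q4 belongs to the block {q0,q4}, which has 2 states.

2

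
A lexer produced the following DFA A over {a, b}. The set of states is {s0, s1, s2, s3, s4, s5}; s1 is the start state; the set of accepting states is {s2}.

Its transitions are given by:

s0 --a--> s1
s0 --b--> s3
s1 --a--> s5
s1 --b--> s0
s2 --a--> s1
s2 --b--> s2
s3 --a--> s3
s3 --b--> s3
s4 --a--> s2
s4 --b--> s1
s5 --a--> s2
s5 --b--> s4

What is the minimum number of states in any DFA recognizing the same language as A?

6

Initial partition by acceptance: {s2} | {s0,s1,s3,s4,s5}.
Refine {s0,s1,s3,s4,s5} on symbol a: members go to different blocks, giving {s0,s1,s3} and {s4,s5}.
On input a, block {s0,s1,s3} splits into {s0,s3} and {s1}.
Refine {s0,s3} on symbol a: members go to different blocks, giving {s0} and {s3}.
On input b, block {s4,s5} splits into {s4} and {s5}.
No further refinement is possible. Final partition (6 blocks): {s2} | {s0} | {s4} | {s1} | {s3} | {s5}.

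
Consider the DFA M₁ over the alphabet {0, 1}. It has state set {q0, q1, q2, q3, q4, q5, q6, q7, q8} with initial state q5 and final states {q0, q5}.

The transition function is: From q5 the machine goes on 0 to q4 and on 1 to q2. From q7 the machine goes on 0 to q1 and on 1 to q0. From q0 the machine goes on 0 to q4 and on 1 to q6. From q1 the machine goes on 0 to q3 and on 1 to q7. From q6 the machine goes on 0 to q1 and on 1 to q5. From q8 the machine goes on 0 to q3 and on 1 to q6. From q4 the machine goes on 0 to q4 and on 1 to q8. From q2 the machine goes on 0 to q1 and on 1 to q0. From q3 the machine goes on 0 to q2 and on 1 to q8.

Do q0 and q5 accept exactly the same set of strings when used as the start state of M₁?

Yes

All states are reachable from the start state.
P0 = {q0,q5} | {q1,q2,q3,q4,q6,q7,q8}.
Split {q1,q2,q3,q4,q6,q7,q8} by δ(·,1) → {q1,q3,q4,q8} and {q2,q6,q7}.
Refine {q1,q3,q4,q8} on symbol 0: members go to different blocks, giving {q1,q4,q8} and {q3}.
Refine {q1,q4,q8} on symbol 0: members go to different blocks, giving {q1,q8} and {q4}.
No further refinement is possible. Final partition (5 blocks): {q0,q5} | {q1,q8} | {q2,q6,q7} | {q3} | {q4}.
q0 and q5 lie in the same block of the stable partition, so they are equivalent — no string distinguishes them.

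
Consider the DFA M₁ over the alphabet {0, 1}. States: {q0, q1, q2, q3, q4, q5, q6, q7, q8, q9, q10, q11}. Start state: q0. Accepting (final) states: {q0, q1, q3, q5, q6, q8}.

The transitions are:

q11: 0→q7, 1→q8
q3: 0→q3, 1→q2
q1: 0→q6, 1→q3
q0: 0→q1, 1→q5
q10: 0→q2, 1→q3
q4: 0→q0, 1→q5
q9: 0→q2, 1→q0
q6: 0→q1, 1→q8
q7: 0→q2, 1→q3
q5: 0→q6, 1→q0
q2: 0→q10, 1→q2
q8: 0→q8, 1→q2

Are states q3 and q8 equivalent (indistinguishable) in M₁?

Reachable states from the start: {q0,q1,q2,q3,q5,q6,q8,q10}. Unreachable: {q4,q7,q9,q11} — drop them.
Start with accepting vs non-accepting: {q0,q1,q3,q5,q6,q8} | {q2,q10}.
Refine {q0,q1,q3,q5,q6,q8} on symbol 1: members go to different blocks, giving {q0,q1,q5,q6} and {q3,q8}.
Split {q0,q1,q5,q6} by δ(·,1) → {q0,q5} and {q1,q6}.
Split {q2,q10} by δ(·,1) → {q2} and {q10}.
Stable partition: {q0,q5} | {q2} | {q3,q8} | {q1,q6} | {q10} — 5 equivalence classes.
q3 and q8 lie in the same block of the stable partition, so they are equivalent — no string distinguishes them.

Yes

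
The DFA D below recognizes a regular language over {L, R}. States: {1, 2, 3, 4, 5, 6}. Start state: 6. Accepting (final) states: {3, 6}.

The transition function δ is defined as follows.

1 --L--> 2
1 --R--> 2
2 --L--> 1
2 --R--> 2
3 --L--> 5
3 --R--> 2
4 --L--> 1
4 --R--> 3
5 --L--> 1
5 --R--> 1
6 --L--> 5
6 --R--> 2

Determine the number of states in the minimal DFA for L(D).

2

States {3,4} cannot be reached from the start state, so discard them.
P0 = {6} | {1,2,5}.
Stable partition: {6} | {1,2,5} — 2 equivalence classes.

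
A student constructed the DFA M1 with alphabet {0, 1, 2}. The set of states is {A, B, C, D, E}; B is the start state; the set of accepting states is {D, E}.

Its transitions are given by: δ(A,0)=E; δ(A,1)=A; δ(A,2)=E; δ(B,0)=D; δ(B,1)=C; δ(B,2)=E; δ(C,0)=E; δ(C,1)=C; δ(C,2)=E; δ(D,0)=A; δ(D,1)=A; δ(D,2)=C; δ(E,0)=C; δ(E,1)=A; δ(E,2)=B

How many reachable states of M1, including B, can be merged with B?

3

All states are reachable from the start state.
Initial partition by acceptance: {D,E} | {A,B,C}.
Stable partition: {D,E} | {A,B,C} — 2 equivalence classes.
The equivalence class containing B is {A,B,C}, of size 3.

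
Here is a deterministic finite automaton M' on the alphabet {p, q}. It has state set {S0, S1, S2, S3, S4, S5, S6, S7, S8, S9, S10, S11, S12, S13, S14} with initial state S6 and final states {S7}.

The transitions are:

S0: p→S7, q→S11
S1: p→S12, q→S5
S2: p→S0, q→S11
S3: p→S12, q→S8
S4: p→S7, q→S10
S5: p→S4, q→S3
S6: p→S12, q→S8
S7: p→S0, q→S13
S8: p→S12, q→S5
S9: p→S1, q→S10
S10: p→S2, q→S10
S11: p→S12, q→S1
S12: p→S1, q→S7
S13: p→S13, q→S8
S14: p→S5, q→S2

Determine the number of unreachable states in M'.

2

Starting at S6 and following transitions, the reachable set is {S0, S1, S2, S3, S4, S5, S6, S7, S8, S10, S11, S12, S13}. That leaves S9, S14 unreachable — 2 in total.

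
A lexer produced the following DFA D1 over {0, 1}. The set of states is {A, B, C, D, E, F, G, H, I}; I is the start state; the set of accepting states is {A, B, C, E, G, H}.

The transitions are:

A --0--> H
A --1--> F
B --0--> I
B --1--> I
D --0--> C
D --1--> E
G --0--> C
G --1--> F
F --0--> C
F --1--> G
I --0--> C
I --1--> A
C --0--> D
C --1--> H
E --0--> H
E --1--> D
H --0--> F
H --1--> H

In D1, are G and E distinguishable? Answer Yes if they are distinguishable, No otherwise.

First remove the unreachable states {B}; 8 states remain.
Start with accepting vs non-accepting: {A,C,E,G,H} | {D,F,I}.
Split {A,C,E,G,H} by δ(·,0) → {A,E,G} and {C,H}.
No further refinement is possible. Final partition (3 blocks): {A,E,G} | {D,F,I} | {C,H}.
G and E lie in the same block of the stable partition, so they are equivalent — no string distinguishes them.

No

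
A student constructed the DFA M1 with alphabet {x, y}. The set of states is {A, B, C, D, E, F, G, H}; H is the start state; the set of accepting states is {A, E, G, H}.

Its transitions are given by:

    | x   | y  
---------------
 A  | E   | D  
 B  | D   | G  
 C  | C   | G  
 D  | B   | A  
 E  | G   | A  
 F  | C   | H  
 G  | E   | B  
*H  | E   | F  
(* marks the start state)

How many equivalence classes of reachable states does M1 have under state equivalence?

3

All states are reachable from the start state.
Initial partition by acceptance: {A,E,G,H} | {B,C,D,F}.
On input y, block {A,E,G,H} splits into {A,G,H} and {E}.
No further refinement is possible. Final partition (3 blocks): {A,G,H} | {B,C,D,F} | {E}.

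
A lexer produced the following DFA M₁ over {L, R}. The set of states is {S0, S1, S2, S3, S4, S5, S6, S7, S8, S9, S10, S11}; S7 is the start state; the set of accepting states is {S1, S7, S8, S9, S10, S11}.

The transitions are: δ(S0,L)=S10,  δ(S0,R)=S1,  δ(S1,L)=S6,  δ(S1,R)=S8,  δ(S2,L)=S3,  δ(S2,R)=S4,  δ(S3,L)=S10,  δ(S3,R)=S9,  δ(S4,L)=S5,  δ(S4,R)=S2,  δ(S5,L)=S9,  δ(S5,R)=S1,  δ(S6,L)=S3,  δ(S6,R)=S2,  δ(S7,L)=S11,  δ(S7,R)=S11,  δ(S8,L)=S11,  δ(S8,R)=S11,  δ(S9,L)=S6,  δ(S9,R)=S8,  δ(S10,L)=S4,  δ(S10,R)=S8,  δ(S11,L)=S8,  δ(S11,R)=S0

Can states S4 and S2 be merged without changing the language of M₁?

Yes

All states are reachable from the start state.
P0 = {S1,S7,S8,S9,S10,S11} | {S0,S2,S3,S4,S5,S6}.
Refine {S1,S7,S8,S9,S10,S11} on symbol L: members go to different blocks, giving {S1,S9,S10} and {S7,S8,S11}.
Refine {S0,S2,S3,S4,S5,S6} on symbol L: members go to different blocks, giving {S0,S3,S5} and {S2,S4,S6}.
Refine {S7,S8,S11} on symbol R: members go to different blocks, giving {S7,S8} and {S11}.
No further refinement is possible. Final partition (5 blocks): {S1,S9,S10} | {S0,S3,S5} | {S7,S8} | {S2,S4,S6} | {S11}.
S4 and S2 lie in the same block of the stable partition, so they are equivalent — no string distinguishes them.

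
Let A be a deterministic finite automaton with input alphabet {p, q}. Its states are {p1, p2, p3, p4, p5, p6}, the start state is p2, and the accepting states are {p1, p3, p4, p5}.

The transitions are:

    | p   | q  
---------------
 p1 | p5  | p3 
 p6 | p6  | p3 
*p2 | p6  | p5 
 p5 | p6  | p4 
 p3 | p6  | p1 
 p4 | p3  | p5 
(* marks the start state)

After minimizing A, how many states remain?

Every state is reachable, so we keep all 6.
Initial partition by acceptance: {p1,p3,p4,p5} | {p2,p6}.
Refine {p1,p3,p4,p5} on symbol p: members go to different blocks, giving {p1,p4} and {p3,p5}.
No further refinement is possible. Final partition (3 blocks): {p1,p4} | {p2,p6} | {p3,p5}.

3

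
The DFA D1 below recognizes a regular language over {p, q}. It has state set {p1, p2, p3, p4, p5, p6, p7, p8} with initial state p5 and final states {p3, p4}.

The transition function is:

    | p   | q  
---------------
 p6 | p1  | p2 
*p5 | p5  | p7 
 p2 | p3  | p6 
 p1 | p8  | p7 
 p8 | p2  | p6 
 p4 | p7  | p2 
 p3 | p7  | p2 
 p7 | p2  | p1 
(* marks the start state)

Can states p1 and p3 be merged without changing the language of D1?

No

States {p4} cannot be reached from the start state, so discard them.
P0 = {p3} | {p1,p2,p5,p6,p7,p8}.
On input p, block {p1,p2,p5,p6,p7,p8} splits into {p1,p5,p6,p7,p8} and {p2}.
Split {p1,p5,p6,p7,p8} by δ(·,p) → {p1,p5,p6} and {p7,p8}.
Split {p1,p5,p6} by δ(·,p) → {p5,p6} and {p1}.
Split {p5,p6} by δ(·,p) → {p5} and {p6}.
Refine {p7,p8} on symbol q: members go to different blocks, giving {p7} and {p8}.
No further refinement is possible. Final partition (7 blocks): {p3} | {p5} | {p2} | {p7} | {p1} | {p6} | {p8}.
p1 and p3 end up in different blocks, so they are distinguishable. For instance, the string 'ε' is accepted from only p3.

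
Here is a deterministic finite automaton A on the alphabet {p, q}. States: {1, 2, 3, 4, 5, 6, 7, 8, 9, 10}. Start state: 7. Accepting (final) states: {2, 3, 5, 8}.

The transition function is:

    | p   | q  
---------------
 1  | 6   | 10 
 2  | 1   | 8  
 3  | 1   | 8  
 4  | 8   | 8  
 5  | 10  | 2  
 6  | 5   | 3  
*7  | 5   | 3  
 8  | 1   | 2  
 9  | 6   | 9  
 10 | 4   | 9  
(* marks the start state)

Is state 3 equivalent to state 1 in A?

No

All states are reachable from the start state.
P0 = {2,3,5,8} | {1,4,6,7,9,10}.
On input p, block {1,4,6,7,9,10} splits into {1,9,10} and {4,6,7}.
No further refinement is possible. Final partition (3 blocks): {2,3,5,8} | {1,9,10} | {4,6,7}.
3 and 1 end up in different blocks, so they are distinguishable. For instance, the string 'ε' is accepted from only 3.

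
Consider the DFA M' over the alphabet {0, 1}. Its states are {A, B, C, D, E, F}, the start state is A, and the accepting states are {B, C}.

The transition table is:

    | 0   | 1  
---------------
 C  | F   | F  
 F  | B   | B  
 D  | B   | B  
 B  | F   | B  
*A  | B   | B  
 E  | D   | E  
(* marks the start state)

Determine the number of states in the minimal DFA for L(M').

States {C,D,E} cannot be reached from the start state, so discard them.
P0 = {B} | {A,F}.
The partition is now stable with 2 blocks: {B} | {A,F}.

2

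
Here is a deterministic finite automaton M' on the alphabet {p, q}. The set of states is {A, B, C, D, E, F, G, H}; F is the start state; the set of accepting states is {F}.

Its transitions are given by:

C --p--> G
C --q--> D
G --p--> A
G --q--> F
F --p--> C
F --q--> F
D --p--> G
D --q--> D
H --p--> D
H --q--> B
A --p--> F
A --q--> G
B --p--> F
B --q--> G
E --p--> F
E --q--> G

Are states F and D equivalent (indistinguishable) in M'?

No

States {B,E,H} cannot be reached from the start state, so discard them.
Start with accepting vs non-accepting: {F} | {A,C,D,G}.
Refine {A,C,D,G} on symbol p: members go to different blocks, giving {C,D,G} and {A}.
Split {C,D,G} by δ(·,p) → {C,D} and {G}.
No further refinement is possible. Final partition (4 blocks): {F} | {C,D} | {A} | {G}.
F and D end up in different blocks, so they are distinguishable. For instance, the string 'ε' is accepted from only F.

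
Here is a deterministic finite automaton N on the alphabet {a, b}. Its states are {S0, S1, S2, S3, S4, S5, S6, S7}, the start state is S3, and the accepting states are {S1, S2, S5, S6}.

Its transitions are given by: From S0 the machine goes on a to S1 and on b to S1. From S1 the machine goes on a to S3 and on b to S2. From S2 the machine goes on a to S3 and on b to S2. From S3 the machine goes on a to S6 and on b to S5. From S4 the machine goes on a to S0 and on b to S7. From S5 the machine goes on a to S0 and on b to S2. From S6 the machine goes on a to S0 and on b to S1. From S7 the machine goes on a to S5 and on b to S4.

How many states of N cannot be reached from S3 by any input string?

2

BFS from S3 reaches {S0, S1, S2, S3, S5, S6}; the 2 state(s) S4, S7 are never visited.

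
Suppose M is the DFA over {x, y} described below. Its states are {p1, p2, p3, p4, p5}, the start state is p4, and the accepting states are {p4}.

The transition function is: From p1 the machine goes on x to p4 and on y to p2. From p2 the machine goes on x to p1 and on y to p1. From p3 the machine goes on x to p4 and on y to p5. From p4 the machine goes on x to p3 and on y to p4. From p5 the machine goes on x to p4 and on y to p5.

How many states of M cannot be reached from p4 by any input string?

2

BFS from p4 reaches {p3, p4, p5}; the 2 state(s) p1, p2 are never visited.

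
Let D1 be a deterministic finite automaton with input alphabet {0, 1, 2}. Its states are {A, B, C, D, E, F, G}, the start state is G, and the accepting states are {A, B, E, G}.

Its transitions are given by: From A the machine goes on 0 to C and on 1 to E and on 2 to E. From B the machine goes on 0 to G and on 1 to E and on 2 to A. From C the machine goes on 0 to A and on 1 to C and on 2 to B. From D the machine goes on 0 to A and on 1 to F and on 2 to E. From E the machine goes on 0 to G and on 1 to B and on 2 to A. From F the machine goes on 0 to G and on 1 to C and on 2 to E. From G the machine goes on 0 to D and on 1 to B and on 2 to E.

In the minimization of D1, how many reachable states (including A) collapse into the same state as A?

Start with accepting vs non-accepting: {A,B,E,G} | {C,D,F}.
Split {A,B,E,G} by δ(·,0) → {A,G} and {B,E}.
No further refinement is possible. Final partition (3 blocks): {A,G} | {C,D,F} | {B,E}.
The equivalence class containing A is {A,G}, of size 2.

2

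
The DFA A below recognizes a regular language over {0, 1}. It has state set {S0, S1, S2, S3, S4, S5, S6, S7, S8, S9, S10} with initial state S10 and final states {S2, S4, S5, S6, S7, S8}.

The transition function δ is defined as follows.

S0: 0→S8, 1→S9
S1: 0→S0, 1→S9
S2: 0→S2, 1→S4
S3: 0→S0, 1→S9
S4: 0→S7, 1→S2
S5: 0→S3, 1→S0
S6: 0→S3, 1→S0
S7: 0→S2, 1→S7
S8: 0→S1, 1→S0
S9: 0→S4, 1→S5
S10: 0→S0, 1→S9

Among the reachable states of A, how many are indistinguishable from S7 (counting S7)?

First remove the unreachable states {S6}; 10 states remain.
Start with accepting vs non-accepting: {S2,S4,S5,S7,S8} | {S0,S1,S3,S9,S10}.
Split {S2,S4,S5,S7,S8} by δ(·,0) → {S2,S4,S7} and {S5,S8}.
On input 0, block {S0,S1,S3,S9,S10} splits into {S1,S3,S10} and {S0} and {S9}.
No further refinement is possible. Final partition (5 blocks): {S2,S4,S7} | {S1,S3,S10} | {S5,S8} | {S0} | {S9}.
The equivalence class containing S7 is {S2,S4,S7}, of size 3.

3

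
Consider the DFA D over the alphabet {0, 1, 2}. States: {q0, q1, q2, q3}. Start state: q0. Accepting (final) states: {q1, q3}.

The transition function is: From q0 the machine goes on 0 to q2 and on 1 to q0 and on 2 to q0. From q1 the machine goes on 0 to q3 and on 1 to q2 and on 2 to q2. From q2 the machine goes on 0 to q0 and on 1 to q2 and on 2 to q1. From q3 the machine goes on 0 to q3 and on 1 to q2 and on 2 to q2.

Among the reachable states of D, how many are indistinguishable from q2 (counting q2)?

1

Start with accepting vs non-accepting: {q1,q3} | {q0,q2}.
Split {q0,q2} by δ(·,2) → {q0} and {q2}.
No further refinement is possible. Final partition (3 blocks): {q1,q3} | {q0} | {q2}.
State q2 belongs to the block {q2}, which has 1 states.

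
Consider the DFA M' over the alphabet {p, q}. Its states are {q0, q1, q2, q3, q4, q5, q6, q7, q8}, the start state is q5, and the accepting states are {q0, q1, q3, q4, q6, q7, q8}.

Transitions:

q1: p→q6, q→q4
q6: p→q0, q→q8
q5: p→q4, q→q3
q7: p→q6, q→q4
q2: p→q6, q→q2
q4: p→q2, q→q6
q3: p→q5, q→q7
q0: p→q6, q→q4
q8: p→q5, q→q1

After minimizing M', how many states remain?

All states are reachable from the start state.
P0 = {q0,q1,q3,q4,q6,q7,q8} | {q2,q5}.
On input p, block {q0,q1,q3,q4,q6,q7,q8} splits into {q0,q1,q6,q7} and {q3,q4,q8}.
Split {q2,q5} by δ(·,p) → {q2} and {q5}.
Split {q3,q4,q8} by δ(·,p) → {q3,q8} and {q4}.
Split {q0,q1,q6,q7} by δ(·,q) → {q0,q1,q7} and {q6}.
Stable partition: {q0,q1,q7} | {q2} | {q3,q8} | {q5} | {q4} | {q6} — 6 equivalence classes.

6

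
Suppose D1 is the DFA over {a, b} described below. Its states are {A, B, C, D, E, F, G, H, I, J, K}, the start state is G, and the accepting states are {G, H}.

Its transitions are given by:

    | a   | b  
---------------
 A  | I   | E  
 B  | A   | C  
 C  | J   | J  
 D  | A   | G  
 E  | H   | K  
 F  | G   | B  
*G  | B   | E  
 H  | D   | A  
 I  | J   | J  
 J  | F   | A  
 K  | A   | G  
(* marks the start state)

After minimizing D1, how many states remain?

Every state is reachable, so we keep all 11.
P0 = {G,H} | {A,B,C,D,E,F,I,J,K}.
On input a, block {A,B,C,D,E,F,I,J,K} splits into {A,B,C,D,I,J,K} and {E,F}.
On input b, block {G,H} splits into {G} and {H}.
Refine {A,B,C,D,I,J,K} on symbol a: members go to different blocks, giving {A,B,C,D,I,K} and {J}.
On input a, block {A,B,C,D,I,K} splits into {A,B,D,K} and {C,I}.
Split {A,B,D,K} by δ(·,a) → {B,D,K} and {A}.
Refine {B,D,K} on symbol b: members go to different blocks, giving {D,K} and {B}.
Refine {E,F} on symbol a: members go to different blocks, giving {E} and {F}.
No further refinement is possible. Final partition (9 blocks): {G} | {D,K} | {E} | {H} | {J} | {C,I} | {A} | {B} | {F}.

9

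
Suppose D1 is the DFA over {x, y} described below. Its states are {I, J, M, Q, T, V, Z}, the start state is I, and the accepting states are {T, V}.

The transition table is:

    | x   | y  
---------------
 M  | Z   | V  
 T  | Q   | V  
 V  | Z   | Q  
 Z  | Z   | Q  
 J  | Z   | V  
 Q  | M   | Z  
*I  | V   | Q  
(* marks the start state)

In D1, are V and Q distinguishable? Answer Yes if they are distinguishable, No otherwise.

Yes

Reachable states from the start: {I,M,Q,V,Z}. Unreachable: {J,T} — drop them.
Start with accepting vs non-accepting: {V} | {I,M,Q,Z}.
Split {I,M,Q,Z} by δ(·,x) → {M,Q,Z} and {I}.
Split {M,Q,Z} by δ(·,y) → {Q,Z} and {M}.
Split {Q,Z} by δ(·,x) → {Z} and {Q}.
No further refinement is possible. Final partition (5 blocks): {V} | {Z} | {I} | {M} | {Q}.
V and Q end up in different blocks, so they are distinguishable. For instance, the string 'ε' is accepted from only V.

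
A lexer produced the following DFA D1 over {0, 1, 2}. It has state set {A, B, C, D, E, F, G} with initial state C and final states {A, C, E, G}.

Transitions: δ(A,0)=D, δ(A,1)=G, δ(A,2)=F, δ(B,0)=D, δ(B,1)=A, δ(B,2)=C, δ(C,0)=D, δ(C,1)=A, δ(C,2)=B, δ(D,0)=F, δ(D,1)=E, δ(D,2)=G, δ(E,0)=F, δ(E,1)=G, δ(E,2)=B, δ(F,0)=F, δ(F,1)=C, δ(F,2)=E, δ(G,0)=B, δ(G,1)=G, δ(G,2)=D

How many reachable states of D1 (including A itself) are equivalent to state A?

All states are reachable from the start state.
Initial partition by acceptance: {A,C,E,G} | {B,D,F}.
Stable partition: {A,C,E,G} | {B,D,F} — 2 equivalence classes.
State A belongs to the block {A,C,E,G}, which has 4 states.

4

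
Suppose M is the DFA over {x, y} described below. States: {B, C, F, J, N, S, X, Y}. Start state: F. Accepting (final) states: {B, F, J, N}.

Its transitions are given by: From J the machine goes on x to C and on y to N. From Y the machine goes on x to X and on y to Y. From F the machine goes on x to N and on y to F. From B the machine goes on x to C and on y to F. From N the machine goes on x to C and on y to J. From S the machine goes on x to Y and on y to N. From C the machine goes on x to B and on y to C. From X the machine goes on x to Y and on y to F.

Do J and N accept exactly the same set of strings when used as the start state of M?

First remove the unreachable states {S,X,Y}; 5 states remain.
P0 = {B,F,J,N} | {C}.
On input x, block {B,F,J,N} splits into {B,J,N} and {F}.
Refine {B,J,N} on symbol y: members go to different blocks, giving {J,N} and {B}.
No further refinement is possible. Final partition (4 blocks): {J,N} | {C} | {F} | {B}.
J and N lie in the same block of the stable partition, so they are equivalent — no string distinguishes them.

Yes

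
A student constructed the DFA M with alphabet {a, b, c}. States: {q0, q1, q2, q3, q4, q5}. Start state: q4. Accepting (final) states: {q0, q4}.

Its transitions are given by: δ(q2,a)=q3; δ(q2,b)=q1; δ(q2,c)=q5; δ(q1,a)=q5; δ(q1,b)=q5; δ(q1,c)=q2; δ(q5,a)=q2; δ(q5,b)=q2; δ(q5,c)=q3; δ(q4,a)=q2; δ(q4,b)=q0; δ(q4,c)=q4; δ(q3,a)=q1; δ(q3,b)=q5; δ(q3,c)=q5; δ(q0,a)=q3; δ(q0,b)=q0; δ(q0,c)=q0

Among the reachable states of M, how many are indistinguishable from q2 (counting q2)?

4

Every state is reachable, so we keep all 6.
P0 = {q0,q4} | {q1,q2,q3,q5}.
No further refinement is possible. Final partition (2 blocks): {q0,q4} | {q1,q2,q3,q5}.
State q2 belongs to the block {q1,q2,q3,q5}, which has 4 states.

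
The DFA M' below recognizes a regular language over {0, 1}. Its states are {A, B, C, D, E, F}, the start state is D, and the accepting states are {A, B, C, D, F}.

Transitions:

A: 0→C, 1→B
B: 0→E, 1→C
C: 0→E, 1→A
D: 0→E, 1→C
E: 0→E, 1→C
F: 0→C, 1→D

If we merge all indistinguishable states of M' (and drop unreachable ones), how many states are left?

First remove the unreachable states {F}; 5 states remain.
Start with accepting vs non-accepting: {A,B,C,D} | {E}.
Refine {A,B,C,D} on symbol 0: members go to different blocks, giving {B,C,D} and {A}.
On input 1, block {B,C,D} splits into {B,D} and {C}.
No further refinement is possible. Final partition (4 blocks): {B,D} | {E} | {A} | {C}.

4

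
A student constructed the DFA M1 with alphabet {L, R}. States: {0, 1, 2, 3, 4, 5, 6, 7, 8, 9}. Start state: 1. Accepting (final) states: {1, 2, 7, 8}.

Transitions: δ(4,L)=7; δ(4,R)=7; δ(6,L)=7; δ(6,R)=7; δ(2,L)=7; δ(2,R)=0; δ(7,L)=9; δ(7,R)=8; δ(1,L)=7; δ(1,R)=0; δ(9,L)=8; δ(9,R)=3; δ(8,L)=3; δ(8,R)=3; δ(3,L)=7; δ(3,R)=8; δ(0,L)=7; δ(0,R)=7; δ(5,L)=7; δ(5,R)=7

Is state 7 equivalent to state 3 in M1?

Reachable states from the start: {0,1,3,7,8,9}. Unreachable: {2,4,5,6} — drop them.
P0 = {1,7,8} | {0,3,9}.
On input L, block {1,7,8} splits into {7,8} and {1}.
On input R, block {7,8} splits into {7} and {8}.
Split {0,3,9} by δ(·,L) → {0,3} and {9}.
Split {0,3} by δ(·,R) → {0} and {3}.
No further refinement is possible. Final partition (6 blocks): {7} | {0} | {1} | {8} | {9} | {3}.
7 and 3 end up in different blocks, so they are distinguishable. For instance, the string 'ε' is accepted from only 7.

No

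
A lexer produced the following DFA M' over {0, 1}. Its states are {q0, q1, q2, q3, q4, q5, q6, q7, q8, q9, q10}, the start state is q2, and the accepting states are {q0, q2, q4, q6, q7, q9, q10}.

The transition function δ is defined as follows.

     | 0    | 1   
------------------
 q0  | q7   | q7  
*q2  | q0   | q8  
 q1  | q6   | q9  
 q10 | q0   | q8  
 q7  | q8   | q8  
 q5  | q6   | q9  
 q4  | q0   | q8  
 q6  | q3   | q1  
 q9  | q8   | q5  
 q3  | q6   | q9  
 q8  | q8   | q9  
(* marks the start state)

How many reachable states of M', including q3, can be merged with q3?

First remove the unreachable states {q4,q10}; 9 states remain.
Start with accepting vs non-accepting: {q0,q2,q6,q7,q9} | {q1,q3,q5,q8}.
Split {q0,q2,q6,q7,q9} by δ(·,0) → {q6,q7,q9} and {q0,q2}.
On input 0, block {q1,q3,q5,q8} splits into {q1,q3,q5} and {q8}.
On input 0, block {q6,q7,q9} splits into {q7,q9} and {q6}.
On input 1, block {q7,q9} splits into {q7} and {q9}.
Split {q0,q2} by δ(·,0) → {q0} and {q2}.
Stable partition: {q7} | {q1,q3,q5} | {q0} | {q8} | {q6} | {q9} | {q2} — 7 equivalence classes.
State q3 belongs to the block {q1,q3,q5}, which has 3 states.

3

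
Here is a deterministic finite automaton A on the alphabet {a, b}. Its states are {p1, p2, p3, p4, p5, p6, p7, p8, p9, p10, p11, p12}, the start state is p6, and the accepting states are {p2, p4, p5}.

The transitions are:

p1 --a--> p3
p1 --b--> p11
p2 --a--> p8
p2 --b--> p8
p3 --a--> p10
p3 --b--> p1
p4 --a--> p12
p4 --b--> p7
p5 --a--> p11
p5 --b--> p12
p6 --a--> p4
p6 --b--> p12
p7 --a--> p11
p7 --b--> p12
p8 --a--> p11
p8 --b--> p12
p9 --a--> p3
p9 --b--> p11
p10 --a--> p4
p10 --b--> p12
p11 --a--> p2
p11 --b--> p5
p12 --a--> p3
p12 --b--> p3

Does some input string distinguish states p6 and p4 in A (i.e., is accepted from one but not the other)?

States {p9} cannot be reached from the start state, so discard them.
P0 = {p2,p4,p5} | {p1,p3,p6,p7,p8,p10,p11,p12}.
Refine {p1,p3,p6,p7,p8,p10,p11,p12} on symbol a: members go to different blocks, giving {p1,p3,p7,p8,p12} and {p6,p10,p11}.
On input a, block {p2,p4,p5} splits into {p2,p4} and {p5}.
Refine {p1,p3,p7,p8,p12} on symbol a: members go to different blocks, giving {p3,p7,p8} and {p1,p12}.
Split {p2,p4} by δ(·,a) → {p2} and {p4}.
Refine {p6,p10,p11} on symbol a: members go to different blocks, giving {p6,p10} and {p11}.
Refine {p3,p7,p8} on symbol a: members go to different blocks, giving {p7,p8} and {p3}.
On input b, block {p1,p12} splits into {p1} and {p12}.
The partition is now stable with 9 blocks: {p2} | {p7,p8} | {p6,p10} | {p5} | {p1} | {p4} | {p11} | {p3} | {p12}.
p6 and p4 end up in different blocks, so they are distinguishable. For instance, the string 'ε' is accepted from only p4.

Yes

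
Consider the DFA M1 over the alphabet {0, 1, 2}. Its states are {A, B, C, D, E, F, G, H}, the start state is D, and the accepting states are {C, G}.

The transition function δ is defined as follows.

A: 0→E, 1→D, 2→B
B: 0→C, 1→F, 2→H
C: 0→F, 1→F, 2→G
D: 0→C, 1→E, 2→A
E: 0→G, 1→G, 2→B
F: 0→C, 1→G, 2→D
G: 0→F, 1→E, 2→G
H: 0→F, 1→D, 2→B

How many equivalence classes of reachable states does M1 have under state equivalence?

P0 = {C,G} | {A,B,D,E,F,H}.
Refine {A,B,D,E,F,H} on symbol 0: members go to different blocks, giving {B,D,E,F} and {A,H}.
Refine {B,D,E,F} on symbol 1: members go to different blocks, giving {B,D} and {E,F}.
Stable partition: {C,G} | {B,D} | {A,H} | {E,F} — 4 equivalence classes.

4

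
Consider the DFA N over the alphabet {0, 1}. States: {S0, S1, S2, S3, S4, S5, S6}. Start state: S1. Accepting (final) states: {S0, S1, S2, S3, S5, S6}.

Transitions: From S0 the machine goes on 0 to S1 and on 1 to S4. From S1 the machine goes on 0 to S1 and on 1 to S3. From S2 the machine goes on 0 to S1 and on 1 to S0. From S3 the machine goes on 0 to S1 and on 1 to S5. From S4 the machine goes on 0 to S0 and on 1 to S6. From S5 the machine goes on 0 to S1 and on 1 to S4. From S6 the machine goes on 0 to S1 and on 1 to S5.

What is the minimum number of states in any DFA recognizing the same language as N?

States {S2} cannot be reached from the start state, so discard them.
Start with accepting vs non-accepting: {S0,S1,S3,S5,S6} | {S4}.
On input 1, block {S0,S1,S3,S5,S6} splits into {S1,S3,S6} and {S0,S5}.
Split {S1,S3,S6} by δ(·,1) → {S3,S6} and {S1}.
Stable partition: {S3,S6} | {S4} | {S0,S5} | {S1} — 4 equivalence classes.

4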